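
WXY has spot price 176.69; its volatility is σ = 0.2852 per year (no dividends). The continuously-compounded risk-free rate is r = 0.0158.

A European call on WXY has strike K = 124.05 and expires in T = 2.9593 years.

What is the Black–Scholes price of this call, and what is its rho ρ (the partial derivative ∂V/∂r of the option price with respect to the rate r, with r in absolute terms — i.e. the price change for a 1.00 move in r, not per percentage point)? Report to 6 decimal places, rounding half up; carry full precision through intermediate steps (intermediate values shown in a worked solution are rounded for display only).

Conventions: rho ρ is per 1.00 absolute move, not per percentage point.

price = 66.448046
ρ = 250.830925

σ√T = 0.2852·√2.9593 = 0.490619
d₁ = (ln(S/K) + (r+σ²/2)T) / (σ√T) = (ln(176.69/124.05) + (0.0158+0.2852²/2)·2.9593) / 0.490619 = (0.353712 + 0.167110) / 0.490619 = 1.061563
d₂ = d₁ − σ√T = 1.061563 − 0.490619 = 0.570944
e^{−rT} = 0.954319
N(d₁) = 0.855783,  N(d₂) = 0.715981
Call price V = S·N(d₁) − K·e^{−rT}·N(d₂) = 151.208268 − 84.760222 = 66.448046
ρ = K·T·e^{−rT}·N(d₂) = 250.830925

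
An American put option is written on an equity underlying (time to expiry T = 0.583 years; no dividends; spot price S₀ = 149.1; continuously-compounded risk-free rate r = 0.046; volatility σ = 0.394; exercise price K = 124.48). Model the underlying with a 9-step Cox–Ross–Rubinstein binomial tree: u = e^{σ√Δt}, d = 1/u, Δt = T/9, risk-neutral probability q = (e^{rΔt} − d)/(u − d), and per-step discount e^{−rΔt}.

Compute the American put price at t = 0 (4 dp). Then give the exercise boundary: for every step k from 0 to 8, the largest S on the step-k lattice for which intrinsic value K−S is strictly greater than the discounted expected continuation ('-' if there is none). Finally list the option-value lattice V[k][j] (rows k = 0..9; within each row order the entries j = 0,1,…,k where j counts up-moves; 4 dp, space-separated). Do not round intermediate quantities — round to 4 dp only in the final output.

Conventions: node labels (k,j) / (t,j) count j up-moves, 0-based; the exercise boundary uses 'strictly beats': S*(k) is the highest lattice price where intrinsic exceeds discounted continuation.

price = 6.2123
boundary = - - - - - 90.3077 81.6910 90.3077 99.8333
tree:
6.2123
9.2675 3.0678
13.4829 4.9332 1.1435
19.0508 7.7653 2.0133 0.2446
26.0186 11.9090 3.4963 0.4808 0.0000
34.1723 17.6842 5.9661 0.9451 0.0000 0.0000
42.7890 25.2176 9.9449 1.8580 0.0000 0.0000 0.0000
50.5835 34.1723 16.0438 3.6526 0.0000 0.0000 0.0000 0.0000
57.6343 42.7890 24.6467 7.1807 0.0000 0.0000 0.0000 0.0000 0.0000
64.0124 50.5835 34.1723 14.1164 0.0000 0.0000 0.0000 0.0000 0.0000 0.0000

Δt=0.06478, u=1.10548, d=0.90459, q=0.48981, disc=e^(-rΔt)=0.99702
k=9 terminal: V=max(K-S,0) → 64.0124 50.5835 34.1723 14.1164 0.0000 0.0000 0.0000 0.0000 0.0000 0.0000
k=8: j=0 S=66.8457 intr=57.6343 cont=57.2640 V=57.6343[EX]; j=1 S=81.6910 intr=42.7890 cont=42.4186 V=42.7890[EX]; j=2 S=99.8333 intr=24.6467 cont=24.2763 V=24.6467[EX]; j=3 S=122.0047 intr=2.4753 cont=7.1807 V=7.1807[hold]; j=4 S=149.1000 intr=0.0000 cont=0.0000 V=0.0000[hold]; j=5 S=182.2127 intr=0.0000 cont=0.0000 V=0.0000[hold]; j=6 S=222.6793 intr=0.0000 cont=0.0000 V=0.0000[hold]; j=7 S=272.1328 intr=0.0000 cont=0.0000 V=0.0000[hold]; j=8 S=332.5692 intr=0.0000 cont=0.0000 V=0.0000[hold]  S*(8)=99.8333
k=7: j=0 S=73.8965 intr=50.5835 cont=50.2131 V=50.5835[EX]; j=1 S=90.3077 intr=34.1723 cont=33.8019 V=34.1723[EX]; j=2 S=110.3636 intr=14.1164 cont=16.0438 V=16.0438[hold]; j=3 S=134.8736 intr=0.0000 cont=3.6526 V=3.6526[hold]; j=4 S=164.8269 intr=0.0000 cont=0.0000 V=0.0000[hold]; j=5 S=201.4324 intr=0.0000 cont=0.0000 V=0.0000[hold]; j=6 S=246.1673 intr=0.0000 cont=0.0000 V=0.0000[hold]; j=7 S=300.8371 intr=0.0000 cont=0.0000 V=0.0000[hold]  S*(7)=90.3077
k=6: j=0 S=81.6910 intr=42.7890 cont=42.4186 V=42.7890[EX]; j=1 S=99.8333 intr=24.6467 cont=25.2176 V=25.2176[hold]; j=2 S=122.0047 intr=2.4753 cont=9.9449 V=9.9449[hold]; j=3 S=149.1000 intr=0.0000 cont=1.8580 V=1.8580[hold]; j=4 S=182.2127 intr=0.0000 cont=0.0000 V=0.0000[hold]; j=5 S=222.6793 intr=0.0000 cont=0.0000 V=0.0000[hold]; j=6 S=272.1328 intr=0.0000 cont=0.0000 V=0.0000[hold]  S*(6)=81.6910
k=5: j=0 S=90.3077 intr=34.1723 cont=34.0807 V=34.1723[EX]; j=1 S=110.3636 intr=14.1164 cont=17.6842 V=17.6842[hold]; j=2 S=134.8736 intr=0.0000 cont=5.9661 V=5.9661[hold]; j=3 S=164.8269 intr=0.0000 cont=0.9451 V=0.9451[hold]; j=4 S=201.4324 intr=0.0000 cont=0.0000 V=0.0000[hold]; j=5 S=246.1673 intr=0.0000 cont=0.0000 V=0.0000[hold]  S*(5)=90.3077
k=4: j=0 S=99.8333 intr=24.6467 cont=26.0186 V=26.0186[hold]; j=1 S=122.0047 intr=2.4753 cont=11.9090 V=11.9090[hold]; j=2 S=149.1000 intr=0.0000 cont=3.4963 V=3.4963[hold]; j=3 S=182.2127 intr=0.0000 cont=0.4808 V=0.4808[hold]; j=4 S=222.6793 intr=0.0000 cont=0.0000 V=0.0000[hold]  S*(4)=-
k=3: j=0 S=110.3636 intr=14.1164 cont=19.0508 V=19.0508[hold]; j=1 S=134.8736 intr=0.0000 cont=7.7653 V=7.7653[hold]; j=2 S=164.8269 intr=0.0000 cont=2.0133 V=2.0133[hold]; j=3 S=201.4324 intr=0.0000 cont=0.2446 V=0.2446[hold]  S*(3)=-
k=2: j=0 S=122.0047 intr=2.4753 cont=13.4829 V=13.4829[hold]; j=1 S=149.1000 intr=0.0000 cont=4.9332 V=4.9332[hold]; j=2 S=182.2127 intr=0.0000 cont=1.1435 V=1.1435[hold]  S*(2)=-
k=1: j=0 S=134.8736 intr=0.0000 cont=9.2675 V=9.2675[hold]; j=1 S=164.8269 intr=0.0000 cont=3.0678 V=3.0678[hold]  S*(1)=-
k=0: j=0 S=149.1000 intr=0.0000 cont=6.2123 V=6.2123[hold]  S*(0)=-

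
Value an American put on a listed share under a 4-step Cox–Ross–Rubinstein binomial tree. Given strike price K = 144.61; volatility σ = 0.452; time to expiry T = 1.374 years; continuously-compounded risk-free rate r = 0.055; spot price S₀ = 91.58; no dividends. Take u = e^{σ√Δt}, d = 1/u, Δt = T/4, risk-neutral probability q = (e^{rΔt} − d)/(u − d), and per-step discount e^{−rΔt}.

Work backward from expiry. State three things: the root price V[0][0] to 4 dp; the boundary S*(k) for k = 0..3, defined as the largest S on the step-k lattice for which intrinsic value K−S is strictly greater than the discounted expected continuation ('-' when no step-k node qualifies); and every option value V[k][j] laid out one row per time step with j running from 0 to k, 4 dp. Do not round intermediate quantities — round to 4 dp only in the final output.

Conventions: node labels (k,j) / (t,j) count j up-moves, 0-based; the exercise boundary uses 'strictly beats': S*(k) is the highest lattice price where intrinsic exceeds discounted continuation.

price = 54.4535
boundary = - 70.2669 91.5800 70.2669
tree:
54.4535
74.3431 34.2119
90.6961 53.0300 14.3581
103.2433 74.3431 27.5936 0.0000
112.8704 90.6961 53.0300 0.0000 0.0000

Δt=0.34350, u=1.30332, d=0.76727, q=0.46974, disc=e^(-rΔt)=0.98128
k=4 terminal: V=max(K-S,0) → 112.8704 90.6961 53.0300 0.0000 0.0000
k=3: j=0 S=41.3667 intr=103.2433 cont=100.5369 V=103.2433[EX]; j=1 S=70.2669 intr=74.3431 cont=71.6367 V=74.3431[EX]; j=2 S=119.3577 intr=25.2523 cont=27.5936 V=27.5936[hold]; j=3 S=202.7450 intr=0.0000 cont=0.0000 V=0.0000[hold]  S*(3)=70.2669
k=2: j=0 S=53.9139 intr=90.6961 cont=87.9897 V=90.6961[EX]; j=1 S=91.5800 intr=53.0300 cont=51.4028 V=53.0300[EX]; j=2 S=155.5609 intr=0.0000 cont=14.3581 V=14.3581[hold]  S*(2)=91.5800
k=1: j=0 S=70.2669 intr=74.3431 cont=71.6367 V=74.3431[EX]; j=1 S=119.3577 intr=25.2523 cont=34.2119 V=34.2119[hold]  S*(1)=70.2669
k=0: j=0 S=91.5800 intr=53.0300 cont=54.4535 V=54.4535[hold]  S*(0)=-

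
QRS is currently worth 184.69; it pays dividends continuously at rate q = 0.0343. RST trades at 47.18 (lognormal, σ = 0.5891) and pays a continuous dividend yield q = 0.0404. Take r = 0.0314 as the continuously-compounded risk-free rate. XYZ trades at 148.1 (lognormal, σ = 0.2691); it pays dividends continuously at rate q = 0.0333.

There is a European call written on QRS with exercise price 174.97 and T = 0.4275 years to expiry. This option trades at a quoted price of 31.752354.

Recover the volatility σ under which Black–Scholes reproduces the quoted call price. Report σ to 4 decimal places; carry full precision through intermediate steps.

At σ = 0.5833 the Black–Scholes value reproduces the quote:
σ√T = 0.5833·√0.4275 = 0.381382
d₁ = (ln(S/K) + (r−q+σ²/2)T) / (σ√T) = (ln(184.69/174.97) + (0.0314−0.0343+0.5833²/2)·0.4275) / 0.381382 = (0.054064 + 0.071486) / 0.381382 = 0.329199
d₂ = d₁ − σ√T = 0.329199 − 0.381382 = -0.052183
e^{−rT} = 0.986666
e^{−qT} = 0.985444
N(d₁) = 0.628997,  N(d₂) = 0.479191
V = S·e^{−qT}·N(d₁) − K·e^{−rT}·N(d₂) = 114.478527 − 82.726174 = 31.752354 (matching the quote); vega is positive throughout, so no other σ reproduces this price

sigma = 0.5833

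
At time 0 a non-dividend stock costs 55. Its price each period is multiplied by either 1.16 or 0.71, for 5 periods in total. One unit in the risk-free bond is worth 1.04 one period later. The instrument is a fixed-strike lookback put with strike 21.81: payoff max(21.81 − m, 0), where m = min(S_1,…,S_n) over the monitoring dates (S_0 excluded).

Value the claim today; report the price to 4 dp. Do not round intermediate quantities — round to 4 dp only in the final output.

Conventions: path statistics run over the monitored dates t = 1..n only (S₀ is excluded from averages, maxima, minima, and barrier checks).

price = 0.1231

Risk-neutral up-probability p* = (R−d)/(u−d) = (1.04−0.71)/(1.16−0.71) = 0.7333; the claim prices as the p*-weighted sum of path payoffs discounted by R^5.
Enumerate all 2^5 = 32 price paths (U = up ×1.16, D = down ×0.71); each path with k up-moves has probability p*^k·(1−p*)^(5−k).
DDDDD: m=9.9233, payoff=11.8867, prob=0.001348
UDDDD: m=16.2127, payoff=5.5973, prob=0.003708
DUDDD: m=16.2127, payoff=5.5973, prob=0.003708
UUDDD: m=26.4883, payoff=0.0000, prob=0.010198
DDUDD: m=16.2127, payoff=5.5973, prob=0.003708
UDUDD: m=26.4883, payoff=0.0000, prob=0.010198
DUUDD: m=26.4883, payoff=0.0000, prob=0.010198
UUUDD: m=43.2766, payoff=0.0000, prob=0.028044
DDDUD: m=16.2127, payoff=5.5973, prob=0.003708
UDDUD: m=26.4883, payoff=0.0000, prob=0.010198
DUDUD: m=26.4883, payoff=0.0000, prob=0.010198
UUDUD: m=43.2766, payoff=0.0000, prob=0.028044
DDUUD: m=26.4883, payoff=0.0000, prob=0.010198
UDUUD: m=43.2766, payoff=0.0000, prob=0.028044
DUUUD: m=39.0500, payoff=0.0000, prob=0.028044
UUUUD: m=63.8000, payoff=0.0000, prob=0.077121
DDDDU: m=13.9764, payoff=7.8336, prob=0.003708
UDDDU: m=22.8347, payoff=0.0000, prob=0.010198
DUDDU: m=22.8347, payoff=0.0000, prob=0.010198
UUDDU: m=37.3074, payoff=0.0000, prob=0.028044
DDUDU: m=22.8347, payoff=0.0000, prob=0.010198
UDUDU: m=37.3074, payoff=0.0000, prob=0.028044
DUUDU: m=37.3074, payoff=0.0000, prob=0.028044
UUUDU: m=60.9530, payoff=0.0000, prob=0.077121
DDDUU: m=19.6851, payoff=2.1249, prob=0.010198
UDDUU: m=32.1616, payoff=0.0000, prob=0.028044
DUDUU: m=32.1616, payoff=0.0000, prob=0.028044
UUDUU: m=52.5457, payoff=0.0000, prob=0.077121
DDUUU: m=27.7255, payoff=0.0000, prob=0.028044
UDUUU: m=45.2980, payoff=0.0000, prob=0.077121
DUUUU: m=39.0500, payoff=0.0000, prob=0.077121
UUUUU: m=63.8000, payoff=0.0000, prob=0.212084
Price = Σ prob·payoff / R^5 = 0.149775 / 1.216653 = 0.1231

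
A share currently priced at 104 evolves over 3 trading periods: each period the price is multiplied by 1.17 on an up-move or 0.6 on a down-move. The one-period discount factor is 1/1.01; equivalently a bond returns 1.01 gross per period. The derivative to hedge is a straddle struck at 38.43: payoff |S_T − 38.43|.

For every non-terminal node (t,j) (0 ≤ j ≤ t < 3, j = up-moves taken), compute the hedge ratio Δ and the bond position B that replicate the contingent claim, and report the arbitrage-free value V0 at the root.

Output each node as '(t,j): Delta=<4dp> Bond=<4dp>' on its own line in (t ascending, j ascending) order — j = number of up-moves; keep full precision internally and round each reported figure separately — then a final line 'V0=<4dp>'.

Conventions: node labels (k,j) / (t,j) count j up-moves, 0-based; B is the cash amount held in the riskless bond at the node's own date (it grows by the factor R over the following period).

Risk-neutral probability p* = (R−d)/(u−d) = (1.01−0.6)/(1.17−0.6) = 0.7193.
At maturity the claim pays: V(3,0)=15.9660, V(3,1)=5.3748, V(3,2)=46.9894, V(3,3)=128.1378
(2,0): S=37.4400. Δ = (V_up−V_dn)/(S_up−S_dn) = (5.3748−15.9660)/(43.8048−22.4640) = -0.4963. V = [p*·5.3748 + (1−p*)·15.9660]/1.01 = 8.2651. B = V − Δ·S = 26.8462.
(2,1): S=73.0080. Δ = (V_up−V_dn)/(S_up−S_dn) = (46.9894−5.3748)/(85.4194−43.8048) = 1.0000. V = [p*·46.9894 + (1−p*)·5.3748]/1.01 = 34.9585. B = V − Δ·S = -38.0495.
(2,2): S=142.3656. Δ = (V_up−V_dn)/(S_up−S_dn) = (128.1378−46.9894)/(166.5678−85.4194) = 1.0000. V = [p*·128.1378 + (1−p*)·46.9894]/1.01 = 104.3161. B = V − Δ·S = -38.0495.
(1,0): S=62.4000. Δ = (V_up−V_dn)/(S_up−S_dn) = (34.9585−8.2651)/(73.0080−37.4400) = 0.7505. V = [p*·34.9585 + (1−p*)·8.2651]/1.01 = 27.1937. B = V − Δ·S = -19.6368.
(1,1): S=121.6800. Δ = (V_up−V_dn)/(S_up−S_dn) = (104.3161−34.9585)/(142.3656−73.0080) = 1.0000. V = [p*·104.3161 + (1−p*)·34.9585]/1.01 = 84.0072. B = V − Δ·S = -37.6728.
(0,0): S=104.0000. Δ = (V_up−V_dn)/(S_up−S_dn) = (84.0072−27.1937)/(121.6800−62.4000) = 0.9584. V = [p*·84.0072 + (1−p*)·27.1937]/1.01 = 67.3857. B = V − Δ·S = -32.2872.
Check: Δ(0,0)·S0 + B(0,0) = 67.3857 = V0.

(0,0): Delta=0.9584 Bond=-32.2872
(1,0): Delta=0.7505 Bond=-19.6368
(1,1): Delta=1.0000 Bond=-37.6728
(2,0): Delta=-0.4963 Bond=26.8462
(2,1): Delta=1.0000 Bond=-38.0495
(2,2): Delta=1.0000 Bond=-38.0495
V0=67.3857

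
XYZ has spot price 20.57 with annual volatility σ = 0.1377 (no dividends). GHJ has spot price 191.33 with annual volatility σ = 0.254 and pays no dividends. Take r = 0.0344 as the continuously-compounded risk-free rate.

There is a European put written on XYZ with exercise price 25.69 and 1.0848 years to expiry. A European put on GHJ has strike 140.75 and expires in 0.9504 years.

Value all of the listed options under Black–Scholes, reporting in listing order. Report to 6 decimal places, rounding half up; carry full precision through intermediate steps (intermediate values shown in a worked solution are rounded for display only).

[XYZ put K=25.69]
σ√T = 0.1377·√1.0848 = 0.143420
d₁ = (ln(S/K) + (r+σ²/2)T) / (σ√T) = (ln(20.57/25.69) + (0.0344+0.1377²/2)·1.0848) / 0.143420 = (-0.222268 + 0.047602) / 0.143420 = -1.217869
d₂ = d₁ − σ√T = -1.217869 − 0.143420 = -1.361289
e^{−rT} = 0.963371
N(−d₁) = 0.888363,  N(−d₂) = 0.913289
price = K·e^{−rT}·N(−d₂) − S·N(−d₁) = 22.602974 − 18.273629 = 4.329345
[GHJ put K=140.75]
σ√T = 0.254·√0.9504 = 0.247621
d₁ = (ln(S/K) + (r+σ²/2)T) / (σ√T) = (ln(191.33/140.75) + (0.0344+0.254²/2)·0.9504) / 0.247621 = (0.307014 + 0.063352) / 0.247621 = 1.495700
d₂ = d₁ − σ√T = 1.495700 − 0.247621 = 1.248079
e^{−rT} = 0.967835
N(−d₁) = 0.067366,  N(−d₂) = 0.106001
price = K·e^{−rT}·N(−d₂) − S·N(−d₁) = 14.439759 − 12.889131 = 1.550628

price(XYZ put K=25.69) = 4.329345
price(GHJ put K=140.75) = 1.550628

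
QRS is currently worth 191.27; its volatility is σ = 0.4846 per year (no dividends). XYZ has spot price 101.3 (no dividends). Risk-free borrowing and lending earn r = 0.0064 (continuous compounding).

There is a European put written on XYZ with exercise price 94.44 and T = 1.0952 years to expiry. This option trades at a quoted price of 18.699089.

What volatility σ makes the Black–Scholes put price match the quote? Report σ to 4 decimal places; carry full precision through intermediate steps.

At σ = 0.5545 the Black–Scholes value reproduces the quote:
σ√T = 0.5545·√1.0952 = 0.580294
d₁ = (ln(S/K) + (r+σ²/2)T) / (σ√T) = (ln(101.3/94.44) + (0.0064+0.5545²/2)·1.0952) / 0.580294 = (0.070122 + 0.175380) / 0.580294 = 0.423064
d₂ = d₁ − σ√T = 0.423064 − 0.580294 = -0.157230
e^{−rT} = 0.993015
N(−d₁) = 0.336124,  N(−d₂) = 0.562468
V = K·e^{−rT}·N(−d₂) − S·N(−d₁) = 52.748474 − 34.049385 = 18.699089 (the quoted price), and the Black–Scholes price is strictly increasing in σ, so σ is unique

sigma = 0.5545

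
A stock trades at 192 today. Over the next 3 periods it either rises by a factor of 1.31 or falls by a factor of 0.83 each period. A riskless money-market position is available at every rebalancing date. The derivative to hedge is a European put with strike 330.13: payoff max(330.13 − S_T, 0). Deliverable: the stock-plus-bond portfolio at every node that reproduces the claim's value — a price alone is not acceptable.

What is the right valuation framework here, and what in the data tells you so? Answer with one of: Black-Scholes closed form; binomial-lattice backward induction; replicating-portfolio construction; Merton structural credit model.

Key observation: the task asks for the hedge itself — share and bond holdings at every node of the 3-period tree on spot 192 with factors 1.31/0.83 — which is exactly what the replicating-portfolio construction produces.

framework: replicating-portfolio construction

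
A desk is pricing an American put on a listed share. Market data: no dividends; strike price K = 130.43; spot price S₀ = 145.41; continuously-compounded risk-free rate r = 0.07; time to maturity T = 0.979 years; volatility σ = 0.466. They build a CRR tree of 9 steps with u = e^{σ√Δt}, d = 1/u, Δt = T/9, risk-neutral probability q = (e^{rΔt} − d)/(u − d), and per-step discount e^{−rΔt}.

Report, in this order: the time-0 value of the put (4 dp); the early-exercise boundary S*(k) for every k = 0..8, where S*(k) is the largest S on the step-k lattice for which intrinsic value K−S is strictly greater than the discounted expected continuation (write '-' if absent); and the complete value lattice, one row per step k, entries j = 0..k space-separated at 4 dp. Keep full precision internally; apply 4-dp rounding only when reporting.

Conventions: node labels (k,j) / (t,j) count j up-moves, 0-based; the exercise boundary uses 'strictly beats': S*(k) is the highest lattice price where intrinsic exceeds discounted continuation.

Δt=0.10878, u=1.16613, d=0.85753, q=0.48642, disc=e^(-rΔt)=0.99241
k=9 terminal: V=max(K-S,0) → 93.9664 80.8443 63.0001 38.7342 5.7359 0.0000 0.0000 0.0000 0.0000 0.0000
k=8: j=0 S=42.5214 intr=87.9086 cont=86.9192 V=87.9086[EX]; j=1 S=57.8235 intr=72.6065 cont=71.6171 V=72.6065[EX]; j=2 S=78.6323 intr=51.7977 cont=50.8083 V=51.7977[EX]; j=3 S=106.9295 intr=23.5005 cont=22.5111 V=23.5005[EX]; j=4 S=145.4100 intr=0.0000 cont=2.9235 V=2.9235[hold]; j=5 S=197.7384 intr=0.0000 cont=0.0000 V=0.0000[hold]; j=6 S=268.8980 intr=0.0000 cont=0.0000 V=0.0000[hold]; j=7 S=365.6657 intr=0.0000 cont=0.0000 V=0.0000[hold]; j=8 S=497.2569 intr=0.0000 cont=0.0000 V=0.0000[hold]  S*(8)=106.9295
k=7: j=0 S=49.5857 intr=80.8443 cont=79.8550 V=80.8443[EX]; j=1 S=67.4299 intr=63.0001 cont=62.0107 V=63.0001[EX]; j=2 S=91.6958 intr=38.7342 cont=37.7448 V=38.7342[EX]; j=3 S=124.6941 intr=5.7359 cont=13.3891 V=13.3891[hold]; j=4 S=169.5675 intr=0.0000 cont=1.4901 V=1.4901[hold]; j=5 S=230.5893 intr=0.0000 cont=0.0000 V=0.0000[hold]; j=6 S=313.5710 intr=0.0000 cont=0.0000 V=0.0000[hold]; j=7 S=426.4150 intr=0.0000 cont=0.0000 V=0.0000[hold]  S*(7)=91.6958
k=6: j=0 S=57.8235 intr=72.6065 cont=71.6171 V=72.6065[EX]; j=1 S=78.6323 intr=51.7977 cont=50.8083 V=51.7977[EX]; j=2 S=106.9295 intr=23.5005 cont=26.2055 V=26.2055[hold]; j=3 S=145.4100 intr=0.0000 cont=7.5435 V=7.5435[hold]; j=4 S=197.7384 intr=0.0000 cont=0.7595 V=0.7595[hold]; j=5 S=268.8980 intr=0.0000 cont=0.0000 V=0.0000[hold]; j=6 S=365.6657 intr=0.0000 cont=0.0000 V=0.0000[hold]  S*(6)=78.6323
k=5: j=0 S=67.4299 intr=63.0001 cont=62.0107 V=63.0001[EX]; j=1 S=91.6958 intr=38.7342 cont=39.0507 V=39.0507[hold]; j=2 S=124.6941 intr=5.7359 cont=16.9980 V=16.9980[hold]; j=3 S=169.5675 intr=0.0000 cont=4.2114 V=4.2114[hold]; j=4 S=230.5893 intr=0.0000 cont=0.3871 V=0.3871[hold]; j=5 S=313.5710 intr=0.0000 cont=0.0000 V=0.0000[hold]  S*(5)=67.4299
k=4: j=0 S=78.6323 intr=51.7977 cont=50.9611 V=51.7977[EX]; j=1 S=106.9295 intr=23.5005 cont=28.1089 V=28.1089[hold]; j=2 S=145.4100 intr=0.0000 cont=10.6966 V=10.6966[hold]; j=3 S=197.7384 intr=0.0000 cont=2.3333 V=2.3333[hold]; j=4 S=268.8980 intr=0.0000 cont=0.1973 V=0.1973[hold]  S*(4)=78.6323
k=3: j=0 S=91.6958 intr=38.7342 cont=39.9695 V=39.9695[hold]; j=1 S=124.6941 intr=5.7359 cont=19.4902 V=19.4902[hold]; j=2 S=169.5675 intr=0.0000 cont=6.5782 V=6.5782[hold]; j=3 S=230.5893 intr=0.0000 cont=1.2845 V=1.2845[hold]  S*(3)=-
k=2: j=0 S=106.9295 intr=23.5005 cont=29.7803 V=29.7803[hold]; j=1 S=145.4100 intr=0.0000 cont=13.1094 V=13.1094[hold]; j=2 S=197.7384 intr=0.0000 cont=3.9729 V=3.9729[hold]  S*(2)=-
k=1: j=0 S=124.6941 intr=5.7359 cont=21.5069 V=21.5069[hold]; j=1 S=169.5675 intr=0.0000 cont=8.5995 V=8.5995[hold]  S*(1)=-
k=0: j=0 S=145.4100 intr=0.0000 cont=15.1129 V=15.1129[hold]  S*(0)=-

price = 15.1129
boundary = - - - - 78.6323 67.4299 78.6323 91.6958 106.9295
tree:
15.1129
21.5069 8.5995
29.7803 13.1094 3.9729
39.9695 19.4902 6.5782 1.2845
51.7977 28.1089 10.6966 2.3333 0.1973
63.0001 39.0507 16.9980 4.2114 0.3871 0.0000
72.6065 51.7977 26.2055 7.5435 0.7595 0.0000 0.0000
80.8443 63.0001 38.7342 13.3891 1.4901 0.0000 0.0000 0.0000
87.9086 72.6065 51.7977 23.5005 2.9235 0.0000 0.0000 0.0000 0.0000
93.9664 80.8443 63.0001 38.7342 5.7359 0.0000 0.0000 0.0000 0.0000 0.0000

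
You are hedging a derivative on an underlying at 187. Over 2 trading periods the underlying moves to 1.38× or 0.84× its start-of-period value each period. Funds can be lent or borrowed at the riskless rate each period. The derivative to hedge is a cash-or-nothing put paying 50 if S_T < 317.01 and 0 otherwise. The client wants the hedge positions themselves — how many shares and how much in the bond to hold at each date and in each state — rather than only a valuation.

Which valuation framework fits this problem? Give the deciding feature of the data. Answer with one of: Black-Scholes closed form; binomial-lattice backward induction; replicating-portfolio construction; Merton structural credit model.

framework: replicating-portfolio construction

Key observation: the deliverable is the dynamic trading strategy on the 2-step tree (spot 187, moves 1.38 and 0.84), so the valuation must go through the node-by-node replicating-portfolio solve.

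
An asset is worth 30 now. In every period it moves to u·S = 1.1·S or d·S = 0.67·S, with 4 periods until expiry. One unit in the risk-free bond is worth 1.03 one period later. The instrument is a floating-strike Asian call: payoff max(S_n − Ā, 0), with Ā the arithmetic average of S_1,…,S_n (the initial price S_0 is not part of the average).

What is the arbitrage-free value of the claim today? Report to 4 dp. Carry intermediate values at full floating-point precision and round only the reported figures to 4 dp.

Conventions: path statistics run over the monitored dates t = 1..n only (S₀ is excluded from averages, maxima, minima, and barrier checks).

price = 2.7705

With p* = (R−d)/(u−d) = 0.8372, sum probability × payoff across the paths and divide by R^4.
Enumerate all 2^4 = 16 price paths (U = up ×1.1, D = down ×0.67); each path with k up-moves has probability p*^k·(1−p*)^(4−k).
DDDD: Ā=12.1588, payoff=0.0000, prob=0.000702
UDDD: Ā=19.9622, payoff=0.0000, prob=0.003612
DUDD: Ā=16.7372, payoff=0.0000, prob=0.003612
UUDD: Ā=27.4790, payoff=0.0000, prob=0.018575
DDUD: Ā=14.5765, payoff=0.0000, prob=0.003612
UDUD: Ā=23.9315, payoff=0.0000, prob=0.018575
DUUD: Ā=20.7065, payoff=0.0000, prob=0.018575
UUUD: Ā=33.9958, payoff=0.0000, prob=0.095528
DDDU: Ā=13.1288, payoff=0.0000, prob=0.003612
UDDU: Ā=21.5547, payoff=0.0000, prob=0.018575
DUDU: Ā=18.3297, payoff=0.0000, prob=0.018575
UUDU: Ā=30.0935, payoff=0.0000, prob=0.095528
DDUU: Ā=16.1689, payoff=0.1261, prob=0.018575
UDUU: Ā=26.5460, payoff=0.2071, prob=0.095528
DUUU: Ā=23.3210, payoff=3.4321, prob=0.095528
UUUU: Ā=38.2882, payoff=5.6348, prob=0.491288
Price = Σ prob·payoff / R^4 = 3.118270 / 1.125509 = 2.7705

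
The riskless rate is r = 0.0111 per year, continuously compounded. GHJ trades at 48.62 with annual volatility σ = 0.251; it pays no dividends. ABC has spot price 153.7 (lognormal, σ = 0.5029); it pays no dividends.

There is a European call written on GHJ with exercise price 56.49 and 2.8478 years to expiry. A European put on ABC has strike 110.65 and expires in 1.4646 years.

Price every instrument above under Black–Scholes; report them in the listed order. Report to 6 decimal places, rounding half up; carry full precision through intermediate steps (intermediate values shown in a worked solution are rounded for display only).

price(GHJ call K=56.49) = 5.942377
price(ABC put K=110.65) = 13.674996

[GHJ call K=56.49]
σ√T = 0.251·√2.8478 = 0.423573
d₁ = (ln(S/K) + (r+σ²/2)T) / (σ√T) = (ln(48.62/56.49) + (0.0111+0.251²/2)·2.8478) / 0.423573 = (-0.150029 + 0.121318) / 0.423573 = -0.067783
d₂ = d₁ − σ√T = -0.067783 − 0.423573 = -0.491356
e^{−rT} = 0.968884
N(d₁) = 0.472979,  N(d₂) = 0.311587
price = S·N(d₁) − K·e^{−rT}·N(d₂) = 22.996253 − 17.053876 = 5.942377
[ABC put K=110.65]
σ√T = 0.5029·√1.4646 = 0.608613
d₁ = (ln(S/K) + (r+σ²/2)T) / (σ√T) = (ln(153.7/110.65) + (0.0111+0.5029²/2)·1.4646) / 0.608613 = (0.328631 + 0.201462) / 0.608613 = 0.870985
d₂ = d₁ − σ√T = 0.870985 − 0.608613 = 0.262372
e^{−rT} = 0.983874
N(−d₁) = 0.191881,  N(−d₂) = 0.396517
price = K·e^{−rT}·N(−d₂) − S·N(−d₁) = 43.167148 − 29.492152 = 13.674996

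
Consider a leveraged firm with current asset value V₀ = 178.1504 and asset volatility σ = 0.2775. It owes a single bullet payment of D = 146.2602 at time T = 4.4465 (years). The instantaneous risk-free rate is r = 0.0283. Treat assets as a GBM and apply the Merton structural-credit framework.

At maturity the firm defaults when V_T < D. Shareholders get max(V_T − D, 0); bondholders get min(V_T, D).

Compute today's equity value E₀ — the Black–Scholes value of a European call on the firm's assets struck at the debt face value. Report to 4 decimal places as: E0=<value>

E0=64.9854

Work the structural quantities from V₀ = 178.1504 against face 146.2602:
d₁ = [ln(V₀/D) + (r + σ²/2)T] / (σ√T)
   = [ln(178.1504/146.2602) + (0.0283 + 0.5·0.2775²)·4.4465] / (0.2775·√4.4465)
   = [0.197241 + 0.297040] / 0.585157 = 0.844699
d₂ = d₁ − σ√T = 0.844699 − 0.585157 = 0.259542
N(d₁) = 0.800860,  N(d₂) = 0.602391,  e^(−rT) = 0.881759
E₀ = V₀·N(d₁) − D·e^(−rT)·N(d₂)
   = 178.1504·0.800860 − 146.2602·0.881759·0.602391 = 64.985399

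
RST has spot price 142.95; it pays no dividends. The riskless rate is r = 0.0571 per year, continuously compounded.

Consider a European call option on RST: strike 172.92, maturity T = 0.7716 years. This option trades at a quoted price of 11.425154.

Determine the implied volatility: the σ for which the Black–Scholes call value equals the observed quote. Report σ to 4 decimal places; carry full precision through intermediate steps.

sigma = 0.3869

At σ = 0.3869 the Black–Scholes value reproduces the quote:
σ√T = 0.3869·√0.7716 = 0.339856
d₁ = (ln(S/K) + (r+σ²/2)T) / (σ√T) = (ln(142.95/172.92) + (0.0571+0.3869²/2)·0.7716) / 0.339856 = (-0.190334 + 0.101809) / 0.339856 = -0.260477
d₂ = d₁ − σ√T = -0.260477 − 0.339856 = -0.600333
e^{−rT} = 0.956898
N(d₁) = 0.397248,  N(d₂) = 0.274142
V = S·N(d₁) − K·e^{−rT}·N(d₂) = 56.786574 − 45.361420 = 11.425154 (matching the quote); vega is positive throughout, so no other σ reproduces this price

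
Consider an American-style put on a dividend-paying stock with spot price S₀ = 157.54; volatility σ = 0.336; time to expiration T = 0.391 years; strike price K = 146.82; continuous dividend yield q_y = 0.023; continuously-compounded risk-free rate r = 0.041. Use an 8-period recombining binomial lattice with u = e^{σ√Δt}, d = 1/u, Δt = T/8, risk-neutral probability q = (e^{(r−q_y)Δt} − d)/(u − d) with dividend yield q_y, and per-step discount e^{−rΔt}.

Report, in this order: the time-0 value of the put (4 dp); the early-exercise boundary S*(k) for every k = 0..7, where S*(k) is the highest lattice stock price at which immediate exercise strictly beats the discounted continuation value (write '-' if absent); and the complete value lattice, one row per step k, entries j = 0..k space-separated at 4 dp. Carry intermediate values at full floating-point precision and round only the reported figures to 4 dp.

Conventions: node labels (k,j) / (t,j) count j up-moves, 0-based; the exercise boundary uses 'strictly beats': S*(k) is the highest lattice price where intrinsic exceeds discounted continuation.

Δt=0.04888  u=1.07711  d=0.92841  q=0.48736  discount=0.99800
step 8 (expiry): payoffs max(K−S,0) = 59.8621 45.9343 29.7758 11.0292 0.0000 0.0000 0.0000 0.0000 0.0000
step 7: (k=7,j=0): S=93.6633, K−S=53.1567, hold=52.9680 ⇒ V=53.1567 exercise | (k=7,j=1): S=108.6650, K−S=38.1550, hold=37.9831 ⇒ V=38.1550 exercise | (k=7,j=2): S=126.0696, K−S=20.7504, hold=20.5982 ⇒ V=20.7504 exercise | (k=7,j=3): S=146.2617, K−S=0.5583, hold=5.6427 ⇒ V=5.6427 continue | (k=7,j=4): S=169.6880, K−S=0.0000, hold=0.0000 ⇒ V=0.0000 continue | (k=7,j=5): S=196.8663, K−S=0.0000, hold=0.0000 ⇒ V=0.0000 continue | (k=7,j=6): S=228.3977, K−S=0.0000, hold=0.0000 ⇒ V=0.0000 continue | (k=7,j=7): S=264.9795, K−S=0.0000, hold=0.0000 ⇒ V=0.0000 continue  boundary S*=126.0696
step 6: (k=6,j=0): S=100.8857, K−S=45.9343, hold=45.7537 ⇒ V=45.9343 exercise | (k=6,j=1): S=117.0442, K−S=29.7758, hold=29.6133 ⇒ V=29.7758 exercise | (k=6,j=2): S=135.7908, K−S=11.0292, hold=13.3608 ⇒ V=13.3608 continue | (k=6,j=3): S=157.5400, K−S=0.0000, hold=2.8869 ⇒ V=2.8869 continue | (k=6,j=4): S=182.7727, K−S=0.0000, hold=0.0000 ⇒ V=0.0000 continue | (k=6,j=5): S=212.0467, K−S=0.0000, hold=0.0000 ⇒ V=0.0000 continue | (k=6,j=6): S=246.0096, K−S=0.0000, hold=0.0000 ⇒ V=0.0000 continue  boundary S*=117.0442
step 5: (k=5,j=0): S=108.6650, K−S=38.1550, hold=37.9831 ⇒ V=38.1550 exercise | (k=5,j=1): S=126.0696, K−S=20.7504, hold=21.7322 ⇒ V=21.7322 continue | (k=5,j=2): S=146.2617, K−S=0.5583, hold=8.2397 ⇒ V=8.2397 continue | (k=5,j=3): S=169.6880, K−S=0.0000, hold=1.4770 ⇒ V=1.4770 continue | (k=5,j=4): S=196.8663, K−S=0.0000, hold=0.0000 ⇒ V=0.0000 continue | (k=5,j=5): S=228.3977, K−S=0.0000, hold=0.0000 ⇒ V=0.0000 continue  boundary S*=108.6650
step 4: (k=4,j=0): S=117.0442, K−S=29.7758, hold=30.0909 ⇒ V=30.0909 continue | (k=4,j=1): S=135.7908, K−S=11.0292, hold=15.1262 ⇒ V=15.1262 continue | (k=4,j=2): S=157.5400, K−S=0.0000, hold=4.9340 ⇒ V=4.9340 continue | (k=4,j=3): S=182.7727, K−S=0.0000, hold=0.7557 ⇒ V=0.7557 continue | (k=4,j=4): S=212.0467, K−S=0.0000, hold=0.0000 ⇒ V=0.0000 continue  boundary S*=-
step 3: (k=3,j=0): S=126.0696, K−S=20.7504, hold=22.7521 ⇒ V=22.7521 continue | (k=3,j=1): S=146.2617, K−S=0.5583, hold=10.1386 ⇒ V=10.1386 continue | (k=3,j=2): S=169.6880, K−S=0.0000, hold=2.8918 ⇒ V=2.8918 continue | (k=3,j=3): S=196.8663, K−S=0.0000, hold=0.3866 ⇒ V=0.3866 continue  boundary S*=-
step 2: (k=2,j=0): S=135.7908, K−S=11.0292, hold=16.5716 ⇒ V=16.5716 continue | (k=2,j=1): S=157.5400, K−S=0.0000, hold=6.5936 ⇒ V=6.5936 continue | (k=2,j=2): S=182.7727, K−S=0.0000, hold=1.6675 ⇒ V=1.6675 continue  boundary S*=-
step 1: (k=1,j=0): S=146.2617, K−S=0.5583, hold=11.6853 ⇒ V=11.6853 continue | (k=1,j=1): S=169.6880, K−S=0.0000, hold=4.1845 ⇒ V=4.1845 continue  boundary S*=-
step 0: (k=0,j=0): S=157.5400, K−S=0.0000, hold=8.0137 ⇒ V=8.0137 continue  boundary S*=-

price = 8.0137
boundary = - - - - - 108.6650 117.0442 126.0696
tree:
8.0137
11.6853 4.1845
16.5716 6.5936 1.6675
22.7521 10.1386 2.8918 0.3866
30.0909 15.1262 4.9340 0.7557 0.0000
38.1550 21.7322 8.2397 1.4770 0.0000 0.0000
45.9343 29.7758 13.3608 2.8869 0.0000 0.0000 0.0000
53.1567 38.1550 20.7504 5.6427 0.0000 0.0000 0.0000 0.0000
59.8621 45.9343 29.7758 11.0292 0.0000 0.0000 0.0000 0.0000 0.0000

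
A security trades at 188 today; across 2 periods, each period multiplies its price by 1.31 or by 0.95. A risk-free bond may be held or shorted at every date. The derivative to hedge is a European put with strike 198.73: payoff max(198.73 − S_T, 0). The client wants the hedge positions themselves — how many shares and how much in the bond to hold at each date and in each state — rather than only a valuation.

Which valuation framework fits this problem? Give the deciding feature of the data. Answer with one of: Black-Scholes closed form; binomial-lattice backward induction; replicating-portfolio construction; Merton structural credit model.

Key observation: a price alone would not answer the question — the per-node share/bond construction on the spot-188, 1.31/0.95 tree is required, and only the replicating-portfolio method yields it.

framework: replicating-portfolio construction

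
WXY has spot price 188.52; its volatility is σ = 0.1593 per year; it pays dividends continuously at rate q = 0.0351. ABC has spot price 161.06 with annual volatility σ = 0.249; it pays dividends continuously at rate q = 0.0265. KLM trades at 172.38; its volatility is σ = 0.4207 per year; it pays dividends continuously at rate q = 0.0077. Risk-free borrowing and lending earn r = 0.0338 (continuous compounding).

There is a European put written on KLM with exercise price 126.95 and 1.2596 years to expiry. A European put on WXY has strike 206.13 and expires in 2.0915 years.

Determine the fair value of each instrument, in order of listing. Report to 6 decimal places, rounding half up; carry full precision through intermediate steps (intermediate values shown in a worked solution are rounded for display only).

price(KLM put K=126.95) = 9.288666
price(WXY put K=206.13) = 26.600068

[KLM put K=126.95]
σ√T = 0.4207·√1.2596 = 0.472160
d₁ = (ln(S/K) + (r−q+σ²/2)T) / (σ√T) = (ln(172.38/126.95) + (0.0338−0.0077+0.4207²/2)·1.2596) / 0.472160 = (0.305908 + 0.144343) / 0.472160 = 0.953599
d₂ = d₁ − σ√T = 0.953599 − 0.472160 = 0.481439
e^{−rT} = 0.958319
e^{−qT} = 0.990348
N(−d₁) = 0.170143,  N(−d₂) = 0.315102
price = K·e^{−rT}·N(−d₂) − S·e^{−qT}·N(−d₁) = 38.334885 − 29.046219 = 9.288666
[WXY put K=206.13]
σ√T = 0.1593·√2.0915 = 0.230380
d₁ = (ln(S/K) + (r−q+σ²/2)T) / (σ√T) = (ln(188.52/206.13) + (0.0338−0.0351+0.1593²/2)·2.0915) / 0.230380 = (-0.089303 + 0.023819) / 0.230380 = -0.284245
d₂ = d₁ − σ√T = -0.284245 − 0.230380 = -0.514625
e^{−rT} = 0.931748
e^{−qT} = 0.929218
N(−d₁) = 0.611889,  N(−d₂) = 0.696593
price = K·e^{−rT}·N(−d₂) − S·e^{−qT}·N(−d₁) = 133.788436 − 107.188368 = 26.600068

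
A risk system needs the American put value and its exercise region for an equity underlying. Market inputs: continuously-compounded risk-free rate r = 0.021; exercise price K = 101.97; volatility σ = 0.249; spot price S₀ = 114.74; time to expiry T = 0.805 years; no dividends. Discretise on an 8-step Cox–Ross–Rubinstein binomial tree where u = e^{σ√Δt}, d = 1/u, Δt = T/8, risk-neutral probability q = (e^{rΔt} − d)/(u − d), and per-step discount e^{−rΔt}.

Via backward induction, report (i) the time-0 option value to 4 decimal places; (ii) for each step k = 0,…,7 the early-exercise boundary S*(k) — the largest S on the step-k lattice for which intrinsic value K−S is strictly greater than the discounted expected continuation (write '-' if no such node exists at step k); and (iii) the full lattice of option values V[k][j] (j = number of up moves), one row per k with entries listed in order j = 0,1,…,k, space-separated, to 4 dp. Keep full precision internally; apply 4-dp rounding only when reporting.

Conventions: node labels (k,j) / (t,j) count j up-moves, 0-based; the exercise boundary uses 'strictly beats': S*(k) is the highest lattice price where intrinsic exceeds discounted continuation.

params: Δt=0.10063 u=1.08219 d=0.92405 q=0.49364 e^(-rΔt)=0.99789
t_8 payoffs: 40.9759 30.5377 18.3132 3.9966 0.0000 0.0000 0.0000 0.0000 0.0000
t_7: node(7,0) S=66.0072 payoff=35.9628 vs cont=35.7475 → 35.9628 [stop]  node(7,1) S=77.3033 payoff=24.6667 vs cont=24.4514 → 24.6667 [stop]  node(7,2) S=90.5326 payoff=11.4374 vs cont=11.2222 → 11.4374 [stop]  node(7,3) S=106.0258 payoff=0.0000 vs cont=2.0195 → 2.0195 [wait]  node(7,4) S=124.1704 payoff=0.0000 vs cont=0.0000 → 0.0000 [wait]  node(7,5) S=145.4203 payoff=0.0000 vs cont=0.0000 → 0.0000 [wait]  node(7,6) S=170.3067 payoff=0.0000 vs cont=0.0000 → 0.0000 [wait]  node(7,7) S=199.4520 payoff=0.0000 vs cont=0.0000 → 0.0000 [wait]  ⇒ S*(7)=90.5326
t_6: node(6,0) S=71.4323 payoff=30.5377 vs cont=30.3224 → 30.5377 [stop]  node(6,1) S=83.6568 payoff=18.3132 vs cont=18.0979 → 18.3132 [stop]  node(6,2) S=97.9734 payoff=3.9966 vs cont=6.7740 → 6.7740 [wait]  node(6,3) S=114.7400 payoff=0.0000 vs cont=1.0204 → 1.0204 [wait]  node(6,4) S=134.3760 payoff=0.0000 vs cont=0.0000 → 0.0000 [wait]  node(6,5) S=157.3723 payoff=0.0000 vs cont=0.0000 → 0.0000 [wait]  node(6,6) S=184.3041 payoff=0.0000 vs cont=0.0000 → 0.0000 [wait]  ⇒ S*(6)=83.6568
t_5: node(5,0) S=77.3033 payoff=24.6667 vs cont=24.4514 → 24.6667 [stop]  node(5,1) S=90.5326 payoff=11.4374 vs cont=12.5903 → 12.5903 [wait]  node(5,2) S=106.0258 payoff=0.0000 vs cont=3.9255 → 3.9255 [wait]  node(5,3) S=124.1704 payoff=0.0000 vs cont=0.5156 → 0.5156 [wait]  node(5,4) S=145.4203 payoff=0.0000 vs cont=0.0000 → 0.0000 [wait]  node(5,5) S=170.3067 payoff=0.0000 vs cont=0.0000 → 0.0000 [wait]  ⇒ S*(5)=77.3033
t_4: node(4,0) S=83.6568 payoff=18.3132 vs cont=18.6658 → 18.6658 [wait]  node(4,1) S=97.9734 payoff=3.9966 vs cont=8.2955 → 8.2955 [wait]  node(4,2) S=114.7400 payoff=0.0000 vs cont=2.2375 → 2.2375 [wait]  node(4,3) S=134.3760 payoff=0.0000 vs cont=0.2605 → 0.2605 [wait]  node(4,4) S=157.3723 payoff=0.0000 vs cont=0.0000 → 0.0000 [wait]  ⇒ S*(4)=-
t_3: node(3,0) S=90.5326 payoff=11.4374 vs cont=13.5180 → 13.5180 [wait]  node(3,1) S=106.0258 payoff=0.0000 vs cont=5.2938 → 5.2938 [wait]  node(3,2) S=124.1704 payoff=0.0000 vs cont=1.2589 → 1.2589 [wait]  node(3,3) S=145.4203 payoff=0.0000 vs cont=0.1316 → 0.1316 [wait]  ⇒ S*(3)=-
t_2: node(2,0) S=97.9734 payoff=3.9966 vs cont=9.4383 → 9.4383 [wait]  node(2,1) S=114.7400 payoff=0.0000 vs cont=3.2951 → 3.2951 [wait]  node(2,2) S=134.3760 payoff=0.0000 vs cont=0.7010 → 0.7010 [wait]  ⇒ S*(2)=-
t_1: node(1,0) S=106.0258 payoff=0.0000 vs cont=6.3922 → 6.3922 [wait]  node(1,1) S=124.1704 payoff=0.0000 vs cont=2.0103 → 2.0103 [wait]  ⇒ S*(1)=-
t_0: node(0,0) S=114.7400 payoff=0.0000 vs cont=4.2202 → 4.2202 [wait]  ⇒ S*(0)=-

price = 4.2202
boundary = - - - - - 77.3033 83.6568 90.5326
tree:
4.2202
6.3922 2.0103
9.4383 3.2951 0.7010
13.5180 5.2938 1.2589 0.1316
18.6658 8.2955 2.2375 0.2605 0.0000
24.6667 12.5903 3.9255 0.5156 0.0000 0.0000
30.5377 18.3132 6.7740 1.0204 0.0000 0.0000 0.0000
35.9628 24.6667 11.4374 2.0195 0.0000 0.0000 0.0000 0.0000
40.9759 30.5377 18.3132 3.9966 0.0000 0.0000 0.0000 0.0000 0.0000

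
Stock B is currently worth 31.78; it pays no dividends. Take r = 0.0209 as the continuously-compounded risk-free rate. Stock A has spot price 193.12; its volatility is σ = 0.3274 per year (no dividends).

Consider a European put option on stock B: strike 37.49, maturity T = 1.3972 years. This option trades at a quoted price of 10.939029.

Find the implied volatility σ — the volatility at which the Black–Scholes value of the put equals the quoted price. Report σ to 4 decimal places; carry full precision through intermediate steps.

sigma = 0.5333

At σ = 0.5333 the Black–Scholes value reproduces the quote:
σ√T = 0.5333·√1.3972 = 0.630378
d₁ = (ln(S/K) + (r+σ²/2)T) / (σ√T) = (ln(31.78/37.49) + (0.0209+0.5333²/2)·1.3972) / 0.630378 = (-0.165237 + 0.227890) / 0.630378 = 0.099389
d₂ = d₁ − σ√T = 0.099389 − 0.630378 = -0.530989
e^{−rT} = 0.971221
N(−d₁) = 0.460415,  N(−d₂) = 0.702287
V = K·e^{−rT}·N(−d₂) − S·N(−d₁) = 25.571011 − 14.631982 = 10.939029 (equal to the quote); since ∂V/∂σ > 0 for all σ, the implied volatility is unique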